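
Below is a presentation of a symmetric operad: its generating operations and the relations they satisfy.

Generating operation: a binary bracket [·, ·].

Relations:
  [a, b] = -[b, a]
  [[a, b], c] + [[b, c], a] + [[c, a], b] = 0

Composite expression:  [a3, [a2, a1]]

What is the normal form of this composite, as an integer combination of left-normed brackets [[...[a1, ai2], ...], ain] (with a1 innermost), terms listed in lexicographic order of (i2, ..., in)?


Expand each bracket as ab - ba; the a1-initial words give the coefficients.
Composite bracket: [a3, [a2, a1]]
Under [a, b] = ab - ba we get 4 signed associative words (2^2 = 4).
Keep just the words that open with a1:
  word a1a2a3 has sign +1, contributing +[[a1, a2], a3]

[[a1, a2], a3]


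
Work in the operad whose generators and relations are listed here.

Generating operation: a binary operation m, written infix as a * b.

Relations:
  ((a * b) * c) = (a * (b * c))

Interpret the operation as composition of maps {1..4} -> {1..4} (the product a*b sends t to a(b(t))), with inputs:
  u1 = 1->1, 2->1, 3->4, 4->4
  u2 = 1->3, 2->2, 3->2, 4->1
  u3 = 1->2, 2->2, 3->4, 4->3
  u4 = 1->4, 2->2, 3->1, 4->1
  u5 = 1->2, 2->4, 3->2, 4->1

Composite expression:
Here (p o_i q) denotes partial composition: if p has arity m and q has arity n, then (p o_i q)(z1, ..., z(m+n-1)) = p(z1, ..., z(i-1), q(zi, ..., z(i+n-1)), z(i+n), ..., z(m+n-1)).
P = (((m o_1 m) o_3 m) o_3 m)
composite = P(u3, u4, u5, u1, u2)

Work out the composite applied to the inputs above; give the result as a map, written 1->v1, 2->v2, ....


1->3, 2->2, 3->2, 4->2

(u3 * u4) = 1->3, 2->2, 3->2, 4->2
(u5 * u1) = 1->2, 2->2, 3->1, 4->1
((u5 * u1) * u2) = 1->1, 2->2, 3->2, 4->2
((u3 * u4) * ((u5 * u1) * u2)) = 1->3, 2->2, 3->2, 4->2


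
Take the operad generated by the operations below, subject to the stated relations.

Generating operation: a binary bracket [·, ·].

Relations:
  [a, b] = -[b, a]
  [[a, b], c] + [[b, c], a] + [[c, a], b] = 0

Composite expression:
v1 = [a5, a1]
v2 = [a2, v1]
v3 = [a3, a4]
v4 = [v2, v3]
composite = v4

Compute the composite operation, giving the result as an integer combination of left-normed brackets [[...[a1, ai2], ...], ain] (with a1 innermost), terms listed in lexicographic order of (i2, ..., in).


[[[[a1, a5], a2], a3], a4] - [[[[a1, a5], a2], a4], a3]

Skip Jacobi rewriting: expand, keep a1-initial words, read off terms.
Composite bracket: [[a2, [a5, a1]], [a3, a4]]
Expanding via [a, b] = ab - ba: 16 signed words (2^4 = 16).
Collect the words opening with a1:
  a1a5a2a3a4 appears with sign +1, giving the term +[[[[a1, a5], a2], a3], a4]
  a1a5a2a4a3 appears with sign -1, giving the term -[[[[a1, a5], a2], a4], a3]


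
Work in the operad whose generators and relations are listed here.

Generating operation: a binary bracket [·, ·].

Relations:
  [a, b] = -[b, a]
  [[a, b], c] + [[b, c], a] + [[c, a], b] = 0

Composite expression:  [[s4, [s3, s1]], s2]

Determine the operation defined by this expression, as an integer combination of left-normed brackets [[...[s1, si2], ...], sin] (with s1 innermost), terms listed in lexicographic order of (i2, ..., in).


[[[s1, s3], s4], s2]

In the tensor algebra, words opening s1 carry the s1-anchored form.
Composite bracket: [[s4, [s3, s1]], s2]
Each bracket splits as ab - ba, giving 8 signed words (2^3 = 8).
Keep just the words that open with s1:
  from s1s3s4s2, sign +1: term +[[[s1, s3], s4], s2]


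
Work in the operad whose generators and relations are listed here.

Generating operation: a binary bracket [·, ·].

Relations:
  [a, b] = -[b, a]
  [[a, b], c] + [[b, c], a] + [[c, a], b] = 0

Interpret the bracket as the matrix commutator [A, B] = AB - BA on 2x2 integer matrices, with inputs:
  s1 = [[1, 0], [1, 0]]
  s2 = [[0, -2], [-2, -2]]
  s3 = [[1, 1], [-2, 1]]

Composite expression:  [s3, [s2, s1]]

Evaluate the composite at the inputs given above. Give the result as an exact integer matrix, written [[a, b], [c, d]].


[[0, 4], [8, 0]]

[s2, s1] = [[-2, 2], [-4, 2]]
[s3, [s2, s1]] = [[0, 4], [8, 0]]


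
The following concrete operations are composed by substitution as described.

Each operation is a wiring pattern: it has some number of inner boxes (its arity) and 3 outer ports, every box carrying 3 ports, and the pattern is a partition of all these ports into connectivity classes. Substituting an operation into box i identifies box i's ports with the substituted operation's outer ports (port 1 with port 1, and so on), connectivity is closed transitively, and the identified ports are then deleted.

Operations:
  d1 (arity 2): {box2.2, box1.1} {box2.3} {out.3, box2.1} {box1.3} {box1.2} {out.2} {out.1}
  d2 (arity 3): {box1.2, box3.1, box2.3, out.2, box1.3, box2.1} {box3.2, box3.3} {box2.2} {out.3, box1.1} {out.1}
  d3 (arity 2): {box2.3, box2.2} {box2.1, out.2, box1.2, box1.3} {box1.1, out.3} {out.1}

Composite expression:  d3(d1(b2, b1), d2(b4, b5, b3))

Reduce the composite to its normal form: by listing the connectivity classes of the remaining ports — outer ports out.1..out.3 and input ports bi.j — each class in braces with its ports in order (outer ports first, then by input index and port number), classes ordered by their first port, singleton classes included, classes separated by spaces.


{out.1} {out.2, b1.1} {out.3} {b1.2, b2.1} {b1.3} {b2.2} {b2.3} {b3.1, b4.1, b4.2, b4.3, b5.1, b5.3} {b3.2, b3.3} {b5.2}

Two ports join when wires chain via d3-identified ports.
after d1, the pattern on (b2, b1) reads {out.1} {out.2} {out.3, b1.1} {b1.2, b2.1} {b1.3} {b2.2} {b2.3} (out.j = its outer ports)
after d2, the pattern on (b4, b5, b3) reads {out.1} {out.2, b3.1, b4.2, b4.3, b5.1, b5.3} {out.3, b4.1} {b3.2, b3.3} {b5.2} (out.j = its outer ports)
after d3, the pattern on (b2, b1, b4, b5, b3) reads {out.1} {out.2, b1.1} {out.3} {b1.2, b2.1} {b1.3} {b2.2} {b2.3} {b3.1, b4.1, b4.2, b4.3, b5.1, b5.3} {b3.2, b3.3} {b5.2} (out.j = its outer ports)


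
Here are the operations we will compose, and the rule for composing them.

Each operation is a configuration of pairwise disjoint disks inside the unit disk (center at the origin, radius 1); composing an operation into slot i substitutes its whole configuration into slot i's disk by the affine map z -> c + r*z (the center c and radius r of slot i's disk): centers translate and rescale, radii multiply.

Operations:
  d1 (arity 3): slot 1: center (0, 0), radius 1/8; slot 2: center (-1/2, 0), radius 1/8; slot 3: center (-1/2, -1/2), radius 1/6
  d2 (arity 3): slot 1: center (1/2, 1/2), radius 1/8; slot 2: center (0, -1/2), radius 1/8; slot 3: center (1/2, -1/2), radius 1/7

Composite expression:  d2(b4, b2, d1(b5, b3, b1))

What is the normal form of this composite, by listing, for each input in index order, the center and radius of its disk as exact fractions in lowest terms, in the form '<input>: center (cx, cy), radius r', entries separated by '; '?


b1: center (3/7, -4/7), radius 1/42; b2: center (0, -1/2), radius 1/8; b3: center (3/7, -1/2), radius 1/56; b4: center (1/2, 1/2), radius 1/8; b5: center (1/2, -1/2), radius 1/56


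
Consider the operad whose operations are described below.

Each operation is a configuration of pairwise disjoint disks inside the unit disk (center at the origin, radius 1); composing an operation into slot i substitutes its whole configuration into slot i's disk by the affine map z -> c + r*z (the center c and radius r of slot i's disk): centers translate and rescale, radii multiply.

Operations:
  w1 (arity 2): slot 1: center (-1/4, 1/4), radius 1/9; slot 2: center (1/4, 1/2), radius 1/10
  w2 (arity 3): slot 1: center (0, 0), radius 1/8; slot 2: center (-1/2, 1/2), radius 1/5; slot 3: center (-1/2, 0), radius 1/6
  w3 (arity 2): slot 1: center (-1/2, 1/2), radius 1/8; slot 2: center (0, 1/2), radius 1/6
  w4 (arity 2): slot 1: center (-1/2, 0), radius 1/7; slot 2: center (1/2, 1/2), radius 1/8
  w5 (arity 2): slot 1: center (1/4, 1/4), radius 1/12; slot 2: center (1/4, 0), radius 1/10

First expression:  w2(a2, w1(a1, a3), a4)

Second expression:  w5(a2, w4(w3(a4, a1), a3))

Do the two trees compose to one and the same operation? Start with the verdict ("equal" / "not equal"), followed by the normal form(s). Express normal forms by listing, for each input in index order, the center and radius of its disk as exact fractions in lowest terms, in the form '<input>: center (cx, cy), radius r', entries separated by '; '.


not equal — first a1: center (-11/20, 11/20), radius 1/45; a2: center (0, 0), radius 1/8; a3: center (-9/20, 3/5), radius 1/50; a4: center (-1/2, 0), radius 1/6, second a1: center (1/5, 1/140), radius 1/420; a2: center (1/4, 1/4), radius 1/12; a3: center (3/10, 1/20), radius 1/80; a4: center (27/140, 1/140), radius 1/560

The first expression reduces to a1: center (-11/20, 11/20), radius 1/45; a2: center (0, 0), radius 1/8; a3: center (-9/20, 3/5), radius 1/50; a4: center (-1/2, 0), radius 1/6
The second expression reduces to a1: center (1/5, 1/140), radius 1/420; a2: center (1/4, 1/4), radius 1/12; a3: center (3/10, 1/20), radius 1/80; a4: center (27/140, 1/140), radius 1/560
The normal forms differ: not equal.


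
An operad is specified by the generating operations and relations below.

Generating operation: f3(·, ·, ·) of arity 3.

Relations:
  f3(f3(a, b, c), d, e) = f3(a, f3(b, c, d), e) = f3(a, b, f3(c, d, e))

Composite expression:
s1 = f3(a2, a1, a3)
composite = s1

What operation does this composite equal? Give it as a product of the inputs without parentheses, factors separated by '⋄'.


a2 ⋄ a1 ⋄ a3

Associativity of f3 dissolves the nesting; only the a-input order survives.
f3(a2, a1, a3) collapses to a2 ⋄ a1 ⋄ a3


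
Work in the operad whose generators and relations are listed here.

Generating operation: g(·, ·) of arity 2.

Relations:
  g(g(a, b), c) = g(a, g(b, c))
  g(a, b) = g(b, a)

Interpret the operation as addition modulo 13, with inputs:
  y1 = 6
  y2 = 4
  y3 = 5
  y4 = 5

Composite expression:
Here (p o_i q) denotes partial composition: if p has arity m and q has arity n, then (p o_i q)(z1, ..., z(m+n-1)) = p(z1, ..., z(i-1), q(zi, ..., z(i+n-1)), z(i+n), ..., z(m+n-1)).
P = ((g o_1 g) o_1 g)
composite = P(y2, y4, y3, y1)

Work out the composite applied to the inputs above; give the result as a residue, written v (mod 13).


7 (mod 13)

g(y2, y4) = 9
g(g(y2, y4), y3) = 1
g(g(g(y2, y4), y3), y1) = 7


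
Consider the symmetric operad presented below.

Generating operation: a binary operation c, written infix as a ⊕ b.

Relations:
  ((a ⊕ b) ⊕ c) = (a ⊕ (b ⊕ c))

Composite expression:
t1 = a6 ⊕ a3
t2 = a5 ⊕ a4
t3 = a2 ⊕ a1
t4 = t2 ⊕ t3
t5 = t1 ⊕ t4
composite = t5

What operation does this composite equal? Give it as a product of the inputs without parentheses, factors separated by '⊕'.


All parenthesizations of c agree; list the a-inputs left to right.
(a6 ⊕ a3) reduces to a6 ⊕ a3
(a5 ⊕ a4) reduces to a5 ⊕ a4
(a2 ⊕ a1) reduces to a2 ⊕ a1
((a5 ⊕ a4) ⊕ (a2 ⊕ a1)) reduces to a5 ⊕ a4 ⊕ a2 ⊕ a1
((a6 ⊕ a3) ⊕ ((a5 ⊕ a4) ⊕ (a2 ⊕ a1))) reduces to a6 ⊕ a3 ⊕ a5 ⊕ a4 ⊕ a2 ⊕ a1

a6 ⊕ a3 ⊕ a5 ⊕ a4 ⊕ a2 ⊕ a1


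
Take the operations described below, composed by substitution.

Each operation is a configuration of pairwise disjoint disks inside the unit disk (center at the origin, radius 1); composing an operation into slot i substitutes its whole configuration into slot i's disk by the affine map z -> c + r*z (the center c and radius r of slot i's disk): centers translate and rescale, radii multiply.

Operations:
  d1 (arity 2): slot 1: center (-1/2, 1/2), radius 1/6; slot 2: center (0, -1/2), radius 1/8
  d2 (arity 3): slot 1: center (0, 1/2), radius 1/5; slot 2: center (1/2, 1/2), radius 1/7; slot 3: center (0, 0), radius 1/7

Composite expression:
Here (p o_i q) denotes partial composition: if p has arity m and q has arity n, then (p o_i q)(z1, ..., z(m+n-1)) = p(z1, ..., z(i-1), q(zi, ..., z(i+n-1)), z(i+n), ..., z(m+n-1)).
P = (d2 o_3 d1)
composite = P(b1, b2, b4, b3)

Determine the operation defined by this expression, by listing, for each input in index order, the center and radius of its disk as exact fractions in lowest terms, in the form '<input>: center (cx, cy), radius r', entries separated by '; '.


b1: center (0, 1/2), radius 1/5; b2: center (1/2, 1/2), radius 1/7; b3: center (0, -1/14), radius 1/56; b4: center (-1/14, 1/14), radius 1/42

Only the slot chain above each b matters under d2; compose those maps.
for b1, the 1-step affine chain lands on center (0, 1/2), radius 1/5
for b2, the 1-step affine chain lands on center (1/2, 1/2), radius 1/7
for b4, the 2-step affine chain lands on center (-1/14, 1/14), radius 1/42
for b3, the 2-step affine chain lands on center (0, -1/14), radius 1/56


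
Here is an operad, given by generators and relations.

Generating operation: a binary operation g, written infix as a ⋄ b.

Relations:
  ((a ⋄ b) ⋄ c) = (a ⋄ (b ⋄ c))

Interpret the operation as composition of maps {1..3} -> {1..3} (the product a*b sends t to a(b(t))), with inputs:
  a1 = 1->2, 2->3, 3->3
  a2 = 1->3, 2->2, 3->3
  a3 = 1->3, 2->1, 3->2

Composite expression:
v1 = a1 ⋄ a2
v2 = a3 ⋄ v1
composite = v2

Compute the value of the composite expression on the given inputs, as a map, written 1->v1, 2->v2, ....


1->2, 2->2, 3->2


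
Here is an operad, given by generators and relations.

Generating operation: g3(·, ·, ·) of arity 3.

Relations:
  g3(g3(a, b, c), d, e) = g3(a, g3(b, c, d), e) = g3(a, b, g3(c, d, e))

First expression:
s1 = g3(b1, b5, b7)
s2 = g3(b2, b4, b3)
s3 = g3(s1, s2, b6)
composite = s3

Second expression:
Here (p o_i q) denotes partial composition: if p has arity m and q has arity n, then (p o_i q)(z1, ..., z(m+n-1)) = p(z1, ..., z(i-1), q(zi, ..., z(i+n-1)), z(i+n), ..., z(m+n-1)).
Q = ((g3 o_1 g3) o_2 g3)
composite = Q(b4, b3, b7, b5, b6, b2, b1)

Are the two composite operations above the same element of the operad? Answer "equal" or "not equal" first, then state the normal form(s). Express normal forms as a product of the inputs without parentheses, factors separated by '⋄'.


not equal: they reduce to b1 ⋄ b5 ⋄ b7 ⋄ b2 ⋄ b4 ⋄ b3 ⋄ b6 and b4 ⋄ b3 ⋄ b7 ⋄ b5 ⋄ b6 ⋄ b2 ⋄ b1


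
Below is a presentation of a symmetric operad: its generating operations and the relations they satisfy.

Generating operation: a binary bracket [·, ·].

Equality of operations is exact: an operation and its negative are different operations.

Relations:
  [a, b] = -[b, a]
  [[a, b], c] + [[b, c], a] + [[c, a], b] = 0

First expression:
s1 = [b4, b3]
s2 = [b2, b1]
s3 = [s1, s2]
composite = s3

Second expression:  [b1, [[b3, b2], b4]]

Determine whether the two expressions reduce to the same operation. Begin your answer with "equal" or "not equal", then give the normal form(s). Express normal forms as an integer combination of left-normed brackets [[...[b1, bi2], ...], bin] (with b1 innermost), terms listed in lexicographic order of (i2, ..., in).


not equal; first: -[[[b1, b2], b3], b4] + [[[b1, b2], b4], b3]; second: -[[[b1, b2], b3], b4] + [[[b1, b3], b2], b4] + [[[b1, b4], b2], b3] - [[[b1, b4], b3], b2]


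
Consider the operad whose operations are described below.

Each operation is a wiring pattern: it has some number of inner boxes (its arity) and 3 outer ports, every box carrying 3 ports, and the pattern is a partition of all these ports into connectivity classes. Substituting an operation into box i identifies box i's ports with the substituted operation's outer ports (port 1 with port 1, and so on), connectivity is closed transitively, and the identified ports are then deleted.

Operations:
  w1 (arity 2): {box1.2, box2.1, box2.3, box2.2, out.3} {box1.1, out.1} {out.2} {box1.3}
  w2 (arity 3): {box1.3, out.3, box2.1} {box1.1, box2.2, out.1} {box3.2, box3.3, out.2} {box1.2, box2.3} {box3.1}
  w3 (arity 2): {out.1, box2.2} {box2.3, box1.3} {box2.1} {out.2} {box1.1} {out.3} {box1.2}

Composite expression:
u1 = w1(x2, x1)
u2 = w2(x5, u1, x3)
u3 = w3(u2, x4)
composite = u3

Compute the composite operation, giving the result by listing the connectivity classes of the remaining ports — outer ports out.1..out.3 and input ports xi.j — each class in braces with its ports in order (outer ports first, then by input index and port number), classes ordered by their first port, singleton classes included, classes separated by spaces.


{out.1, x4.2} {out.2} {out.3} {x1.1, x1.2, x1.3, x2.2, x5.2} {x2.1, x4.3, x5.3} {x2.3} {x3.1} {x3.2, x3.3} {x4.1} {x5.1}


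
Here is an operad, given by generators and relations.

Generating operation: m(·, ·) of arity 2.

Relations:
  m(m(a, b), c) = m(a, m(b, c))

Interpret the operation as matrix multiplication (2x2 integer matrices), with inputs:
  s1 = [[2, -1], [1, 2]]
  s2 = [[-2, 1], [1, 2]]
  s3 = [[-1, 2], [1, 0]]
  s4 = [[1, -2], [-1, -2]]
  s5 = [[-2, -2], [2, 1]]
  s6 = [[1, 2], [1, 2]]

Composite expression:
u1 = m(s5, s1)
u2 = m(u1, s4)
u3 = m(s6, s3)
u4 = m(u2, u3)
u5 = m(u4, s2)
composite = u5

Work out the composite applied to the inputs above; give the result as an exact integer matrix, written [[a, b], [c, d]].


[[0, 60], [0, -25]]

m(s5, s1) = [[-6, -2], [5, 0]]
m(m(s5, s1), s4) = [[-4, 16], [5, -10]]
m(s6, s3) = [[1, 2], [1, 2]]
m(m(m(s5, s1), s4), m(s6, s3)) = [[12, 24], [-5, -10]]
m(m(m(m(s5, s1), s4), m(s6, s3)), s2) = [[0, 60], [0, -25]]


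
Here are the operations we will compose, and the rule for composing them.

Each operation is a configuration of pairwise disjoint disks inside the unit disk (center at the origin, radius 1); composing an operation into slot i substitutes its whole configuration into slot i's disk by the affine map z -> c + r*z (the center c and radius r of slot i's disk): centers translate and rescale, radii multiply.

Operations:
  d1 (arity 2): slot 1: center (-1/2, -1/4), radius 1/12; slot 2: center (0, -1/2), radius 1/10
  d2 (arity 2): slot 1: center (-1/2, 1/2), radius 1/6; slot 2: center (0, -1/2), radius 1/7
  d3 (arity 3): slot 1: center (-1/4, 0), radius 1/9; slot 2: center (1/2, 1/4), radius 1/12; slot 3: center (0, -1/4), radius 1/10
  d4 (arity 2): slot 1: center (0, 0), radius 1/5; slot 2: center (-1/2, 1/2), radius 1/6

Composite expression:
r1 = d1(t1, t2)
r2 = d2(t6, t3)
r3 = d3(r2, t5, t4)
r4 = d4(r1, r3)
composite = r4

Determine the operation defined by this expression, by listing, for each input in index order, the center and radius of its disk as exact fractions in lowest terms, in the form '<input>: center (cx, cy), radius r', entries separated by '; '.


t1: center (-1/10, -1/20), radius 1/60; t2: center (0, -1/10), radius 1/50; t3: center (-13/24, 53/108), radius 1/378; t4: center (-1/2, 11/24), radius 1/60; t5: center (-5/12, 13/24), radius 1/72; t6: center (-119/216, 55/108), radius 1/324

Affine substitution under d4: radii multiply and t-centers shift.
input t1: applying the 2 nested substitutions gives center (-1/10, -1/20), radius 1/60
input t2: applying the 2 nested substitutions gives center (0, -1/10), radius 1/50
input t6: applying the 3 nested substitutions gives center (-119/216, 55/108), radius 1/324
input t3: applying the 3 nested substitutions gives center (-13/24, 53/108), radius 1/378
input t5: applying the 2 nested substitutions gives center (-5/12, 13/24), radius 1/72
input t4: applying the 2 nested substitutions gives center (-1/2, 11/24), radius 1/60


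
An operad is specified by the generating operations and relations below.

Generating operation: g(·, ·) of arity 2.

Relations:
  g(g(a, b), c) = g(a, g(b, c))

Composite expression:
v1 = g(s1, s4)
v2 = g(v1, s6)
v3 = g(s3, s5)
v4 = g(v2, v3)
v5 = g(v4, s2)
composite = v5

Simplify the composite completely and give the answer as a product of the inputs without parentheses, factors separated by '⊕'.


Key point: g is associative — brackets drop, the s-order remains.
g(s1, s4) spells out as s1 ⊕ s4
g(g(s1, s4), s6) spells out as s1 ⊕ s4 ⊕ s6
g(s3, s5) spells out as s3 ⊕ s5
g(g(g(s1, s4), s6), g(s3, s5)) spells out as s1 ⊕ s4 ⊕ s6 ⊕ s3 ⊕ s5
g(g(g(g(s1, s4), s6), g(s3, s5)), s2) spells out as s1 ⊕ s4 ⊕ s6 ⊕ s3 ⊕ s5 ⊕ s2

s1 ⊕ s4 ⊕ s6 ⊕ s3 ⊕ s5 ⊕ s2


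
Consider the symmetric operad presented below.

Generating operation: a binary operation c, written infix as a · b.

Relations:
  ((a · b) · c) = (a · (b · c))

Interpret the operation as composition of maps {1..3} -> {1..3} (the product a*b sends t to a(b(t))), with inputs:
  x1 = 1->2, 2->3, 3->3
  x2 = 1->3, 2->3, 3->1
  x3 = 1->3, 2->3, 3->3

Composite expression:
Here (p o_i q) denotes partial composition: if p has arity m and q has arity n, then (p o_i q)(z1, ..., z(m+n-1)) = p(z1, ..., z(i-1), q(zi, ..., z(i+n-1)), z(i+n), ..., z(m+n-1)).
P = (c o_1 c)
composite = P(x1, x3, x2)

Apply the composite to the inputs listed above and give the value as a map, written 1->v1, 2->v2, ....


1->3, 2->3, 3->3


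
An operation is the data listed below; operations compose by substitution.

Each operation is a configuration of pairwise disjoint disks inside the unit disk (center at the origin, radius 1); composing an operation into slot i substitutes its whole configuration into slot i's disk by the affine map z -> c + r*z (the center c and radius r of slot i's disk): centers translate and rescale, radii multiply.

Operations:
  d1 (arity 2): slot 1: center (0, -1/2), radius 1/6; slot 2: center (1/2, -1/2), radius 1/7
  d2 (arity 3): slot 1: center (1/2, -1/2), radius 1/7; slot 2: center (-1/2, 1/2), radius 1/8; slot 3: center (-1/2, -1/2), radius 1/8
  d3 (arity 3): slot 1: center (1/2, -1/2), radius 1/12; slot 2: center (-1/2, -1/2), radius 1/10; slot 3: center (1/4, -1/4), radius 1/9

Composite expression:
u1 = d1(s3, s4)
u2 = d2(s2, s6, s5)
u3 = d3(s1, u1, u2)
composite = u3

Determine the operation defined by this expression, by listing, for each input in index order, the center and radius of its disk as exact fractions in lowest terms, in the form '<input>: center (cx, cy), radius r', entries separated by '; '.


s1: center (1/2, -1/2), radius 1/12; s2: center (11/36, -11/36), radius 1/63; s3: center (-1/2, -11/20), radius 1/60; s4: center (-9/20, -11/20), radius 1/70; s5: center (7/36, -11/36), radius 1/72; s6: center (7/36, -7/36), radius 1/72

Each s-disk chains the slot maps above it in d3; radii multiply.
input s1: composing its 1 substitution step yields center (1/2, -1/2), radius 1/12
input s3: composing its 2 substitution steps yields center (-1/2, -11/20), radius 1/60
input s4: composing its 2 substitution steps yields center (-9/20, -11/20), radius 1/70
input s2: composing its 2 substitution steps yields center (11/36, -11/36), radius 1/63
input s6: composing its 2 substitution steps yields center (7/36, -7/36), radius 1/72
input s5: composing its 2 substitution steps yields center (7/36, -11/36), radius 1/72


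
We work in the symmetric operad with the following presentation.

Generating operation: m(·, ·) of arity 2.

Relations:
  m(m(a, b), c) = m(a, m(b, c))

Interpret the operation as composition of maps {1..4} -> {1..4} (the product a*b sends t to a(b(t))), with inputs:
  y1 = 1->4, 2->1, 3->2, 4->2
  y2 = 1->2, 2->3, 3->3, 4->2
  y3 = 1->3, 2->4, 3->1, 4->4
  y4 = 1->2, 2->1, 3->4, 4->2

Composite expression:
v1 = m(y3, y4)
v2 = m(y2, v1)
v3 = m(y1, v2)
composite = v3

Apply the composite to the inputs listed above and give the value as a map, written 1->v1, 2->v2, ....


1->1, 2->2, 3->1, 4->1

m(y3, y4) = 1->4, 2->3, 3->4, 4->4
m(y2, m(y3, y4)) = 1->2, 2->3, 3->2, 4->2
m(y1, m(y2, m(y3, y4))) = 1->1, 2->2, 3->1, 4->1


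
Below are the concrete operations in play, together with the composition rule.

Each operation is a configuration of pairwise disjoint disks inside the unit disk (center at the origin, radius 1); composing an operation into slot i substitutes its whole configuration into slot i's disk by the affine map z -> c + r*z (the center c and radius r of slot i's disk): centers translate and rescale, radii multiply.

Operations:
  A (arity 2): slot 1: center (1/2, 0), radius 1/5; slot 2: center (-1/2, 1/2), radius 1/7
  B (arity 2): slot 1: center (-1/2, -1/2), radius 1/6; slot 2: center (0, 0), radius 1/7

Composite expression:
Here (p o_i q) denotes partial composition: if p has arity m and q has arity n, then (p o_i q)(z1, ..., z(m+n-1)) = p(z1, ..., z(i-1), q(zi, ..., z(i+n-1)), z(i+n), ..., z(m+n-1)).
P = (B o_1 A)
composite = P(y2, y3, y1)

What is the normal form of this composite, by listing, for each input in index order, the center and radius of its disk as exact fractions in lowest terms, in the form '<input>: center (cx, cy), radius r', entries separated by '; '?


Each y-disk chains the slot maps above it in B; radii multiply.
input y2: composing its 2 substitution steps yields center (-5/12, -1/2), radius 1/30
input y3: composing its 2 substitution steps yields center (-7/12, -5/12), radius 1/42
input y1: composing its 1 substitution step yields center (0, 0), radius 1/7

y1: center (0, 0), radius 1/7; y2: center (-5/12, -1/2), radius 1/30; y3: center (-7/12, -5/12), radius 1/42


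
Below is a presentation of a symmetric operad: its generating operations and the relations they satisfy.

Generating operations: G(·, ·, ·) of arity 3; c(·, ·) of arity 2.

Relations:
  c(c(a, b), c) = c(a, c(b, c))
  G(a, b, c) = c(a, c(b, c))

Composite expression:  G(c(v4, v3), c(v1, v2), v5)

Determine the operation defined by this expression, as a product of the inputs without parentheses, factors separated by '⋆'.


v4 ⋆ v3 ⋆ v1 ⋆ v2 ⋆ v5

Key point: G is associative — brackets drop, the v-order remains.
c(v4, v3) spells out as v4 ⋆ v3
c(v1, v2) spells out as v1 ⋆ v2
G(c(v4, v3), c(v1, v2), v5) spells out as v4 ⋆ v3 ⋆ v1 ⋆ v2 ⋆ v5


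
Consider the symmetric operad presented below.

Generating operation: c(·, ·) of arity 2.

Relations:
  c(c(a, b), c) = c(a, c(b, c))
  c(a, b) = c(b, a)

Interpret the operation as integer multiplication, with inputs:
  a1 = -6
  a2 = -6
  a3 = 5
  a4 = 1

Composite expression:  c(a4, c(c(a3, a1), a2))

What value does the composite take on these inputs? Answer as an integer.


180

c(a3, a1) = -30
c(c(a3, a1), a2) = 180
c(a4, c(c(a3, a1), a2)) = 180


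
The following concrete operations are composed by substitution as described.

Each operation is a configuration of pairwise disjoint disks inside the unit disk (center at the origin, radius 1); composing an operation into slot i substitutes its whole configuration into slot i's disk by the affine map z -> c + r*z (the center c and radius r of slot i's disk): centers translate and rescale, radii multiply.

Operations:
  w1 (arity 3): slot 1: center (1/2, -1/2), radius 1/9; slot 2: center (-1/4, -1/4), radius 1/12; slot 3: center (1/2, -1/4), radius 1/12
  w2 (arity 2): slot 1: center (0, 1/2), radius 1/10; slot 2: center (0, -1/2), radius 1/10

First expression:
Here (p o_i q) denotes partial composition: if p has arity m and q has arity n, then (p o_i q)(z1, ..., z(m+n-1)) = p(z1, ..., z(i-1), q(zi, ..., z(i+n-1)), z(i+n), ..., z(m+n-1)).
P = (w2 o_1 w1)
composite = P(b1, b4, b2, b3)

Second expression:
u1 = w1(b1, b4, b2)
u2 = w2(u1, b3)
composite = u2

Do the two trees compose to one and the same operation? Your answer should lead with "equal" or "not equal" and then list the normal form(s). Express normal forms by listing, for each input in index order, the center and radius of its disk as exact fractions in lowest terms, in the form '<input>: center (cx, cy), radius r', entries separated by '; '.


equal: each reduces to b1: center (1/20, 9/20), radius 1/90; b2: center (1/20, 19/40), radius 1/120; b3: center (0, -1/2), radius 1/10; b4: center (-1/40, 19/40), radius 1/120

Reducing the first expression gives b1: center (1/20, 9/20), radius 1/90; b2: center (1/20, 19/40), radius 1/120; b3: center (0, -1/2), radius 1/10; b4: center (-1/40, 19/40), radius 1/120
Reducing the second expression gives b1: center (1/20, 9/20), radius 1/90; b2: center (1/20, 19/40), radius 1/120; b3: center (0, -1/2), radius 1/10; b4: center (-1/40, 19/40), radius 1/120
Identical normal forms: equal.


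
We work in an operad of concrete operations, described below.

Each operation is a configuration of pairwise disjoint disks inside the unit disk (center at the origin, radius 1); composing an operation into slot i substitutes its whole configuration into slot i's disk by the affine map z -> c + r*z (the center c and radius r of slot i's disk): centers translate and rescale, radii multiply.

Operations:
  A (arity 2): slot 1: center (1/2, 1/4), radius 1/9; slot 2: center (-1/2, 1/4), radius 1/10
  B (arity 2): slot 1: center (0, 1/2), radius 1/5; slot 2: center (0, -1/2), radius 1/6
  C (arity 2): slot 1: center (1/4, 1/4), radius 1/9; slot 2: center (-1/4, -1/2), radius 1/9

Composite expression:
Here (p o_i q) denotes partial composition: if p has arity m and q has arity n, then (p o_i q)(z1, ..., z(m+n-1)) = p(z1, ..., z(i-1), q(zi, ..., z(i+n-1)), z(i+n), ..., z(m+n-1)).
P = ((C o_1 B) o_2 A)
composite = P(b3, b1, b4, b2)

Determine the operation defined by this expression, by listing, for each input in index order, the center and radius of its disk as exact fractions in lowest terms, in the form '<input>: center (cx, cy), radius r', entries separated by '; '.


b1: center (7/27, 43/216), radius 1/486; b2: center (-1/4, -1/2), radius 1/9; b3: center (1/4, 11/36), radius 1/45; b4: center (13/54, 43/216), radius 1/540

Affine substitution under C: radii multiply and b-centers shift.
input b3: composing its 2 substitution steps yields center (1/4, 11/36), radius 1/45
input b1: composing its 3 substitution steps yields center (7/27, 43/216), radius 1/486
input b4: composing its 3 substitution steps yields center (13/54, 43/216), radius 1/540
input b2: composing its 1 substitution step yields center (-1/4, -1/2), radius 1/9


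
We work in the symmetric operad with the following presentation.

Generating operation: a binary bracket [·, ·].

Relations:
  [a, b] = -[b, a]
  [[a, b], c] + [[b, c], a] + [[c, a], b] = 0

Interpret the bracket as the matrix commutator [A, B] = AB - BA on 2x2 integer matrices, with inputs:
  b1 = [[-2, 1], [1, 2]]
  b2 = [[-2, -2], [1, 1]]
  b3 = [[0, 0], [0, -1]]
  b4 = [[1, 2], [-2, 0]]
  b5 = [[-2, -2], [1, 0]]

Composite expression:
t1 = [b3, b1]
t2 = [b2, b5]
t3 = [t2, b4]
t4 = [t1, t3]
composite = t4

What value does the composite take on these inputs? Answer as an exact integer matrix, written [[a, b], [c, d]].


[[-1, 12], [12, 1]]

[b3, b1] = [[0, 1], [-1, 0]]
[b2, b5] = [[0, 2], [1, 0]]
[[b2, b5], b4] = [[-6, -2], [1, 6]]
[[b3, b1], [[b2, b5], b4]] = [[-1, 12], [12, 1]]


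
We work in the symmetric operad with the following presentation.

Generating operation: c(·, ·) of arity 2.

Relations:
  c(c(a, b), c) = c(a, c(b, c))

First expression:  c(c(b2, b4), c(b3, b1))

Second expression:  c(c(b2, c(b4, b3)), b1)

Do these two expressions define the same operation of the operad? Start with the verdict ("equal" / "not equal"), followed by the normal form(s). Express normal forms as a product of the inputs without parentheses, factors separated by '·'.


equal — both sides give b2 · b4 · b3 · b1


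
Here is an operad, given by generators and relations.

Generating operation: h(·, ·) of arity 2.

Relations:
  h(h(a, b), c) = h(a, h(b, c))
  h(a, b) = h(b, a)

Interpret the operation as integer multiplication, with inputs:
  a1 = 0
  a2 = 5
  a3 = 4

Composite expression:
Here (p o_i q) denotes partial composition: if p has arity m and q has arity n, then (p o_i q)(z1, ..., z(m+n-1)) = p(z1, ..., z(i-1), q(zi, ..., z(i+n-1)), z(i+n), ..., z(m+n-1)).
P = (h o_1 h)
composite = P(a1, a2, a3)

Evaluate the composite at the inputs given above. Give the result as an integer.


h(a1, a2) = 0
h(h(a1, a2), a3) = 0

0


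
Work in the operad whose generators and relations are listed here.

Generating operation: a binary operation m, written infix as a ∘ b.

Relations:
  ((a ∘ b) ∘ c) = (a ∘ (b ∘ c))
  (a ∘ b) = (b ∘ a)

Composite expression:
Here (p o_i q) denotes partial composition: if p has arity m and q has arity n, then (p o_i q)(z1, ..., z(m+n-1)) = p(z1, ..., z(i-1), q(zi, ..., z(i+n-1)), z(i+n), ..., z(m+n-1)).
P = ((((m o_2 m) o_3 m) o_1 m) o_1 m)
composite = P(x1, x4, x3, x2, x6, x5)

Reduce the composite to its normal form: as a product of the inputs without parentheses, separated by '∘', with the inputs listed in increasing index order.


x1 ∘ x2 ∘ x3 ∘ x4 ∘ x5 ∘ x6

Both nesting and order wash out for m; what remains is which x's occur.
(x1 ∘ x4) spells out as x1 ∘ x4
((x1 ∘ x4) ∘ x3) spells out as x1 ∘ x4 ∘ x3
(x6 ∘ x5) spells out as x6 ∘ x5
(x2 ∘ (x6 ∘ x5)) spells out as x2 ∘ x6 ∘ x5
(((x1 ∘ x4) ∘ x3) ∘ (x2 ∘ (x6 ∘ x5))) spells out as x1 ∘ x4 ∘ x3 ∘ x2 ∘ x6 ∘ x5
sorting the factors by input index: x1 ∘ x2 ∘ x3 ∘ x4 ∘ x5 ∘ x6


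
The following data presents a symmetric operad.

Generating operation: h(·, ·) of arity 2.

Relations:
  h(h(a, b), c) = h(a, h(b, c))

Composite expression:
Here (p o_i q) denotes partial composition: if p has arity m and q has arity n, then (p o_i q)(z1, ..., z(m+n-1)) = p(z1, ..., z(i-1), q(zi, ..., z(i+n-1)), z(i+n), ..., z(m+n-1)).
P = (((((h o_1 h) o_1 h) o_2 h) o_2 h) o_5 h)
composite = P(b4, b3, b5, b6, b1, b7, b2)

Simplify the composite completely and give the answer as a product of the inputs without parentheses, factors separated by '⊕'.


b4 ⊕ b3 ⊕ b5 ⊕ b6 ⊕ b1 ⊕ b7 ⊕ b2


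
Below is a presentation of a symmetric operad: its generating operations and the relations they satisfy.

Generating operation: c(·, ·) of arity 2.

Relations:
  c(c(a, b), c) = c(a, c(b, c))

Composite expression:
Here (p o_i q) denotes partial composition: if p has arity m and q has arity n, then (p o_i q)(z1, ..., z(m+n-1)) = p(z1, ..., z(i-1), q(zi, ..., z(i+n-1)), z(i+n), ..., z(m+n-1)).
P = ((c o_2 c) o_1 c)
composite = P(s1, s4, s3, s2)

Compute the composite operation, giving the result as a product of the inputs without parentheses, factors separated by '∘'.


s1 ∘ s4 ∘ s3 ∘ s2

Key point: c is associative — brackets drop, the s-order remains.
c(s1, s4) reduces to s1 ∘ s4
c(s3, s2) reduces to s3 ∘ s2
c(c(s1, s4), c(s3, s2)) reduces to s1 ∘ s4 ∘ s3 ∘ s2


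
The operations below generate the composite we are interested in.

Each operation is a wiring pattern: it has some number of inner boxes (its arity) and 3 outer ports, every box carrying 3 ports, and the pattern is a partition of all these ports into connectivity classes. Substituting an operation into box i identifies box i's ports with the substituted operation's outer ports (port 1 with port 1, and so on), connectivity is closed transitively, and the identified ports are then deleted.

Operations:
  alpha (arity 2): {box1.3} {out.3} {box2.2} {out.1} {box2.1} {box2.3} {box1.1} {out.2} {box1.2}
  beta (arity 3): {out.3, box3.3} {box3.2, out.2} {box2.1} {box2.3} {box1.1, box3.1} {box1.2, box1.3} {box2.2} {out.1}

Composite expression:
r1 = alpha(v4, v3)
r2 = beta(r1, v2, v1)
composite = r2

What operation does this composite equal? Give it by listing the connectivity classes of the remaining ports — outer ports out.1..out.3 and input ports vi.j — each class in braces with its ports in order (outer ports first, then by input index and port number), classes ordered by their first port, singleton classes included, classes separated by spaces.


{out.1} {out.2, v1.2} {out.3, v1.3} {v1.1} {v2.1} {v2.2} {v2.3} {v3.1} {v3.2} {v3.3} {v4.1} {v4.2} {v4.3}

After gluing at beta, chains via deleted ports link the v-ports.
after alpha, the pattern on (v4, v3) reads {out.1} {out.2} {out.3} {v3.1} {v3.2} {v3.3} {v4.1} {v4.2} {v4.3} (out.j = its outer ports)
after beta, the pattern on (v4, v3, v2, v1) reads {out.1} {out.2, v1.2} {out.3, v1.3} {v1.1} {v2.1} {v2.2} {v2.3} {v3.1} {v3.2} {v3.3} {v4.1} {v4.2} {v4.3} (out.j = its outer ports)


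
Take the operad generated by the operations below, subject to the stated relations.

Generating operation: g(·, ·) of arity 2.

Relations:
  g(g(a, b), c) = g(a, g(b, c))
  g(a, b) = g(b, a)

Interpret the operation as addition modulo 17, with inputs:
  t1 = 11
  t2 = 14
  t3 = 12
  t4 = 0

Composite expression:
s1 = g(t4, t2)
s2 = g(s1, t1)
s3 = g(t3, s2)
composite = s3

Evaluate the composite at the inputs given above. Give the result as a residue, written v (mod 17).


3 (mod 17)

g(t4, t2) = 14
g(g(t4, t2), t1) = 8
g(t3, g(g(t4, t2), t1)) = 3


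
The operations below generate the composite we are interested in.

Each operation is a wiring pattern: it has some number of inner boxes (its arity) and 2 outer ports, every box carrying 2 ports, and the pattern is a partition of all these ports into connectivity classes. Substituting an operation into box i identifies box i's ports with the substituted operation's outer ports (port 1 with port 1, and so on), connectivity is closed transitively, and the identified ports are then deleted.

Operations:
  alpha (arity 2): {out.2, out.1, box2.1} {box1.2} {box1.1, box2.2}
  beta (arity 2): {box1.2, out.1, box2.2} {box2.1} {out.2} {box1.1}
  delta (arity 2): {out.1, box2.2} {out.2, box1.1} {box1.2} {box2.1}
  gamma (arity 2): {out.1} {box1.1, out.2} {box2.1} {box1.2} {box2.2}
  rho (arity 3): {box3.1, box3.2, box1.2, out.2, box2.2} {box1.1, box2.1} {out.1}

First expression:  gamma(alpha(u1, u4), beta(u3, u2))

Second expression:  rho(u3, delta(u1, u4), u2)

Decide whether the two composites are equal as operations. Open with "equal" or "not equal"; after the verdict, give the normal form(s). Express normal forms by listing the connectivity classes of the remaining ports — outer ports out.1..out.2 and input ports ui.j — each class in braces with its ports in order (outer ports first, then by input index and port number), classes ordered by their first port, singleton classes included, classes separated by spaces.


not equal — first {out.1} {out.2, u4.1} {u1.1, u4.2} {u1.2} {u2.1} {u2.2, u3.2} {u3.1}, second {out.1} {out.2, u1.1, u2.1, u2.2, u3.2} {u1.2} {u3.1, u4.2} {u4.1}

Reducing the first expression gives {out.1} {out.2, u4.1} {u1.1, u4.2} {u1.2} {u2.1} {u2.2, u3.2} {u3.1}
Reducing the second expression gives {out.1} {out.2, u1.1, u2.1, u2.2, u3.2} {u1.2} {u3.1, u4.2} {u4.1}
Different reductions; not equal.


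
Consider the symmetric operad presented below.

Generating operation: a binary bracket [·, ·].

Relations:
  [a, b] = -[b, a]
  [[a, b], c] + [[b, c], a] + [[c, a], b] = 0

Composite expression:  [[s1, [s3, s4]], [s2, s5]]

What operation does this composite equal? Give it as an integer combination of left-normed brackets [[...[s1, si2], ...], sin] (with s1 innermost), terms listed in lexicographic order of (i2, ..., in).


Skip Jacobi rewriting: expand, keep s1-initial words, read off terms.
Composite bracket: [[s1, [s3, s4]], [s2, s5]]
The bracket unfolds into 16 signed words via [a, b] = ab - ba (2^4 = 16).
Collect the words opening with s1:
  s1s3s4s2s5 (sign +1) contributes +[[[[s1, s3], s4], s2], s5]
  s1s3s4s5s2 (sign -1) contributes -[[[[s1, s3], s4], s5], s2]
  s1s4s3s2s5 (sign -1) contributes -[[[[s1, s4], s3], s2], s5]
  s1s4s3s5s2 (sign +1) contributes +[[[[s1, s4], s3], s5], s2]

[[[[s1, s3], s4], s2], s5] - [[[[s1, s3], s4], s5], s2] - [[[[s1, s4], s3], s2], s5] + [[[[s1, s4], s3], s5], s2]


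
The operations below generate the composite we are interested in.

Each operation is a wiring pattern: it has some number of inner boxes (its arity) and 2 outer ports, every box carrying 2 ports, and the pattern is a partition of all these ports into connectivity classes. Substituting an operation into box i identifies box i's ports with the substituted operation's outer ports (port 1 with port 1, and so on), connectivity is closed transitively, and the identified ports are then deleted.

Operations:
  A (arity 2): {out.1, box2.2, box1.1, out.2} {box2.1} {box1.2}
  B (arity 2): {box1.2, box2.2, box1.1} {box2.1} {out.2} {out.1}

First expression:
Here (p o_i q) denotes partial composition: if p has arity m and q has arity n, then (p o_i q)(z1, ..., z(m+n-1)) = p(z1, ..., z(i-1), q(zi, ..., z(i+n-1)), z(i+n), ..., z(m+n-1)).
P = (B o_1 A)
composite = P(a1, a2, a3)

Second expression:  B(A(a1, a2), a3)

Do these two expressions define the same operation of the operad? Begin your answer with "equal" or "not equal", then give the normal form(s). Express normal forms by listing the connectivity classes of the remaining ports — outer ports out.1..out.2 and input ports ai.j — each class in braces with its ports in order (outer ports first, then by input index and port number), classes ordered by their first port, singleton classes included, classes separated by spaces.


In normal form, the first expression is {out.1} {out.2} {a1.1, a2.2, a3.2} {a1.2} {a2.1} {a3.1}
In normal form, the second expression is {out.1} {out.2} {a1.1, a2.2, a3.2} {a1.2} {a2.1} {a3.1}
Same normal form: equal.

equal — both sides give {out.1} {out.2} {a1.1, a2.2, a3.2} {a1.2} {a2.1} {a3.1}
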